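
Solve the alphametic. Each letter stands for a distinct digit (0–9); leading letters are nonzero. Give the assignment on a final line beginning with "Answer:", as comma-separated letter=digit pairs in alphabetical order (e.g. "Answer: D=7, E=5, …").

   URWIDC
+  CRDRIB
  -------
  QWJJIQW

Step 1. [col 1: C + B ≡ W (mod 10)] column 1 (C + B ≡ W (mod 10), carry-in 0) doesn't pin C yet; pick C=4 and continue. So C=4.
Step 2. [col 1: C + B ≡ W (mod 10)] B=6 is one option consistent with column 1 (C + B ≡ W (mod 10), carry-in 0) — take it. So B=6.
Step 3. [col 1: C + B ≡ W (mod 10)] column 1 reads C+B+carry(0)=W with C=4, B=6; with digits 4,6 already taken and all letters distinct, the only value for W is 0, so W=0.
Step 4. [col 2: D + I ≡ Q (mod 10)] column 2 (D + I ≡ Q (mod 10), carry-in 1) doesn't pin Q yet; pick Q=1 and continue, so Q=1.
Step 5. [col 2: D + I ≡ Q (mod 10)] several values work for D in column 2 (D + I ≡ Q (mod 10), carry-in 1); try D=7. So D=7.
Step 6. [col 2: D + I ≡ Q (mod 10)] column 2 reads D+I+carry(1)=Q with D=7, Q=1; with digits 0,1,4,6,7 already taken and all letters distinct, the only value for I is 3, so I=3.
Step 7. [col 3: I + R ≡ I (mod 10)] from column 3 (I=3, carry-in 1, digits 0,1,3,4,6,7 already taken and all letters distinct): R must equal 9, so R=9.
Step 8. [col 4: W + D ≡ J (mod 10)] column 4 reads W+D+carry(1)=J with W=0, D=7; with digits 0,1,3,4,6,7,9 already taken and all letters distinct, the only value for J is 8 ⇒ J=8.
Step 9. [col 6: U + C ≡ W (mod 10)] in column 6 we have U+C≡W with carry-in 1; given C=4, W=0 and digits 0,1,3,4,6,7,8,9 already taken and all letters distinct, that pins U to 5. So U=5.

Answer: B=6, C=4, D=7, I=3, J=8, Q=1, R=9, U=5, W=0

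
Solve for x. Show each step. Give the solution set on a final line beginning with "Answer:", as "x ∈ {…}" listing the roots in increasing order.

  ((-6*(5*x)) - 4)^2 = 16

Step 1. [((-6*(5*x)) - 4)^2 = 16] √ both sides: 16 ≥ 0 gives two branches, so sqrt: (-6*(5*x)) - 4 = 4 or -4.
Step 2. [(-6*(5*x)) - 4 = 4 or -4] 4 comes off first (add 4) ⇒ sub: -6*(5*x) = 8 or 0.
Step 3. [-6*(5*x) = 8 or 0] -6 out front; divide by -6 ⇒ div: 5*x = -4/3 or 0.
Step 4. [5*x = -4/3 or 0] 5 out front; divide by 5. So div: x = -4/15 or 0.

Answer: x ∈ {-4/15, 0}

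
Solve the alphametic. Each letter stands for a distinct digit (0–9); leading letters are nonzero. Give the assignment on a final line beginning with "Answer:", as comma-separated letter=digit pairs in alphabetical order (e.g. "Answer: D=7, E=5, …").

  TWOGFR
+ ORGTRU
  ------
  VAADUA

Step 1. [col 1: R + U ≡ A (mod 10)] U=1 is one option consistent with column 1 (R + U ≡ A (mod 10), carry-in 0) — take it, so U=1.
Step 2. [col 1: R + U ≡ A (mod 10)] no forcing yet in column 1 (carry-in 0); R=4 is free and consistent — try it, so R=4.
Step 3. [col 1: R + U ≡ A (mod 10)] column 1 reads R+U+carry(0)=A with R=4, U=1; with digits 1,4 already taken and all letters distinct, the only value for A is 5, so A=5.
Step 4. [col 2: F + R ≡ U (mod 10)] in column 2 we have F+R≡U with carry-in 0; given R=4, U=1 and digits 1,4,5 already taken and all letters distinct, that pins F to 7. So F=7.
Step 5. [col 3: G + T ≡ D (mod 10)] T=3 is one option consistent with column 3 (G + T ≡ D (mod 10), carry-in 1) — take it ⇒ T=3.
Step 6. [col 3: G + T ≡ D (mod 10)] no forcing yet in column 3 (carry-in 1); G=8 is free and consistent — try it. So G=8.
Step 7. [col 3: G + T ≡ D (mod 10)] column 3 reads G+T+carry(1)=D with G=8, T=3; with digits 1,3,4,5,7,8 already taken and all letters distinct, the only value for D is 2. So D=2.
Step 8. [col 4: O + G ≡ A (mod 10)] from column 4 (G=8, A=5, carry-in 1, digits 1,2,3,4,5,7,8 already taken and all letters distinct): O must equal 6. So O=6.
Step 9. [col 5: W + R ≡ A (mod 10)] column 5 reads W+R+carry(1)=A with R=4, A=5; with digits 1,2,3,4,5,6,7,8 already taken and all letters distinct, the only value for W is 0 ⇒ W=0.
Step 10. [col 6: T + O ≡ V (mod 10)] column 6: given T=3, O=6, carry-in 0, and digits 0,1,2,3,4,5,6,7,8 already taken and all letters distinct, T+O≡V (mod 10) forces V=9. So V=9.

Answer: A=5, D=2, F=7, G=8, O=6, R=4, T=3, U=1, V=9, W=0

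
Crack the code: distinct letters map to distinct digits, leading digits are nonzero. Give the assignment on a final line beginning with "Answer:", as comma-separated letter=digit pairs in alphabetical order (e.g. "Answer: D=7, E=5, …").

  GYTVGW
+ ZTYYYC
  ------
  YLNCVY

Step 1. [col 1: W + C ≡ Y (mod 10)] several values work for W in column 1 (W + C ≡ Y (mod 10), carry-in 0); try W=9, so W=9.
Step 2. [col 1: W + C ≡ Y (mod 10)] column 1 (W + C ≡ Y (mod 10), carry-in 0) doesn't pin C yet; pick C=7 and continue ⇒ C=7.
Step 3. [col 1: W + C ≡ Y (mod 10)] column 1 reads W+C+carry(0)=Y with W=9, C=7; with digits 7,9 already taken and all letters distinct, the only value for Y is 6, so Y=6.
Step 4. [col 2: G + Y ≡ V (mod 10)] G=3 is one option consistent with column 2 (G + Y ≡ V (mod 10), carry-in 1) — take it, so G=3.
Step 5. [col 2: G + Y ≡ V (mod 10)] column 2: given G=3, Y=6, carry-in 1, and digits 3,6,7,9 already taken and all letters distinct, G+Y≡V (mod 10) forces V=0 ⇒ V=0.
Step 6. [col 4: T + Y ≡ N (mod 10)] N=4 is one option consistent with column 4 (T + Y ≡ N (mod 10), carry-in 0) — take it. So N=4.
Step 7. [col 4: T + Y ≡ N (mod 10)] from column 4 (Y=6, N=4, carry-in 0, digits 0,3,4,6,7,9 already taken and all letters distinct): T must equal 8. So T=8.
Step 8. [col 5: Y + T ≡ L (mod 10)] column 5 reads Y+T+carry(1)=L with Y=6, T=8; with digits 0,3,4,6,7,8,9 already taken and all letters distinct, the only value for L is 5. So L=5.
Step 9. [col 6: G + Z ≡ Y (mod 10)] from column 6 (G=3, Y=6, carry-in 1, digits 0,3,4,5,6,7,8,9 already taken and all letters distinct): Z must equal 2 ⇒ Z=2.

Answer: C=7, G=3, L=5, N=4, T=8, V=0, W=9, Y=6, Z=2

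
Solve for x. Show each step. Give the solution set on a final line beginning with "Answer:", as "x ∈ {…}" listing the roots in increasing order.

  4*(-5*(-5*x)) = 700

Step 1. [4*(-5*(-5*x)) = 700] 4 out front; divide by 4, so div: -5*(-5*x) = 175.
Step 2. [-5*(-5*x) = 175] leading coefficient -5: divide by -5 ⇒ div: -5*x = -35.
Step 3. [-5*x = -35] LHS = -5·(…); ÷-5 both sides, so div: x = 7.

Answer: x ∈ {7}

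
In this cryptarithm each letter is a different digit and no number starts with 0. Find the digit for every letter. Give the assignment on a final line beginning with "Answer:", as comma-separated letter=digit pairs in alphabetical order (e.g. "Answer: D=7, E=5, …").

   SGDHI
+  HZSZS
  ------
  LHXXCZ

Step 1. [col 1: I + S ≡ Z (mod 10)] several values work for Z in column 1 (I + S ≡ Z (mod 10), carry-in 0); try Z=5, so Z=5.
Step 2. [L] the sum has 6 digits but both addends have 5; that extra leading digit L is the final carry, namely 1. So L=1.
Step 3. [col 1: I + S ≡ Z (mod 10)] no forcing yet in column 1 (carry-in 0); I=6 is free and consistent — try it, so I=6.
Step 4. [col 1: I + S ≡ Z (mod 10)] from column 1 (I=6, Z=5, carry-in 0, digits 1,5,6 already taken and all letters distinct): S must equal 9. So S=9.
Step 5. [col 2: H + Z ≡ C (mod 10)] several values work for H in column 2 (H + Z ≡ C (mod 10), carry-in 1); try H=2 ⇒ H=2.
Step 6. [col 2: H + Z ≡ C (mod 10)] from column 2 (H=2, Z=5, carry-in 1, digits 1,2,5,6,9 already taken and all letters distinct): C must equal 8, so C=8.
Step 7. [col 3: D + S ≡ X (mod 10)] column 3: given S=9, carry-in 0, and digits 1,2,5,6,8,9 already taken and all letters distinct, D+S≡X (mod 10) forces D=4. So D=4.
Step 8. [col 3: D + S ≡ X (mod 10)] column 3: given D=4, S=9, carry-in 0, and digits 1,2,4,5,6,8,9 already taken and all letters distinct, D+S≡X (mod 10) forces X=3, so X=3.
Step 9. [col 4: G + Z ≡ X (mod 10)] column 4 reads G+Z+carry(1)=X with Z=5, X=3; with digits 1,2,3,4,5,6,8,9 already taken and all letters distinct, the only value for G is 7, so G=7.

Answer: C=8, D=4, G=7, H=2, I=6, L=1, S=9, X=3, Z=5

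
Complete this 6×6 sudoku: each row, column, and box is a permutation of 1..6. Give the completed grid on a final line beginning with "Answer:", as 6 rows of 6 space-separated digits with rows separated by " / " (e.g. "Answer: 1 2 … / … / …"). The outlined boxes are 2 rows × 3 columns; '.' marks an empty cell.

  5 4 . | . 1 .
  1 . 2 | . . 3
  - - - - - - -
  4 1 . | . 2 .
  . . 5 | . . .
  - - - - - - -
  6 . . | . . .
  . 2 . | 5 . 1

Step 1. [r6c1∈{3}] r6c1's peers cover all but 3. So r6c1=3.
Step 2. [r4c2∈{3,6}] 3 has one home in col 2: r4c2. So r4c2=3.
Step 3. [r2c2∈{6}] r2c2 is down to just 6, so r2c2=6.
Step 4. [r2c4∈{4}] only 4 remains possible at r2c4. So r2c4=4.
Step 5. [r6c5∈{4,6}] row 6 places 6 nowhere but r6c5, so r6c5=6.
Step 6. [r3c3∈{6}] only 6 remains possible at r3c3 ⇒ r3c3=6.
Step 7. [r5c5∈{3,4}] in col 5, 3 fits only at r5c5. So r5c5=3.
Step 8. [r5c6∈{2,4}] box 6 places 4 nowhere but r5c6 ⇒ r5c6=4.
Step 9. [r4c6∈{6}] r4c6 is down to just 6 ⇒ r4c6=6.
Step 10. [r1c4∈{2,6}] 6 has one home in row 1: r1c4, so r1c4=6.
Step 11. [r5c2∈{5}] r5c2 is down to just 5, so r5c2=5.
Step 12. [r4c1∈{2}] only 2 remains possible at r4c1. So r4c1=2.
Step 13. [r5c4∈{2}] only 2 remains possible at r5c4 ⇒ r5c4=2.
Step 14. [r2c5∈{5}] nothing but 5 survives at r2c5. So r2c5=5.
Step 15. [r1c6∈{2}] r1c6 is down to just 2, so r1c6=2.
Step 16. [r4c4∈{1}] nothing but 1 survives at r4c4 ⇒ r4c4=1.
Step 17. [r5c3∈{1}] r5c3 is down to just 1, so r5c3=1.
Step 18. [r6c3∈{4}] only 4 remains possible at r6c3 ⇒ r6c3=4.
Step 19. [r1c3∈{3}] r1c3's peers cover all but 3. So r1c3=3.
Step 20. [r4c5∈{4}] r4c5 is down to just 4, so r4c5=4.
Step 21. [r3c6∈{5}] r3c6 has the single candidate 5 ⇒ r3c6=5.
Step 22. [r3c4∈{3}] only 3 remains possible at r3c4 ⇒ r3c4=3.

Answer: 5 4 3 6 1 2 / 1 6 2 4 5 3 / 4 1 6 3 2 5 / 2 3 5 1 4 6 / 6 5 1 2 3 4 / 3 2 4 5 6 1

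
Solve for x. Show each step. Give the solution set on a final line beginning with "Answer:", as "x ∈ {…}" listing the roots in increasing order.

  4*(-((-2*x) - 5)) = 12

Step 1. [4*(-((-2*x) - 5)) = 12] divide by the outer 4 ⇒ div: -((-2*x) - 5) = 3.
Step 2. [-((-2*x) - 5) = 3] LHS negated; negate both sides. So neg: (-2*x) - 5 = -3.
Step 3. [(-2*x) - 5 = -3] 5 comes off first (add 5). So sub: -2*x = 2.
Step 4. [-2*x = 2] -2·(inner) — divide through by -2 ⇒ div: x = -1.

Answer: x ∈ {-1}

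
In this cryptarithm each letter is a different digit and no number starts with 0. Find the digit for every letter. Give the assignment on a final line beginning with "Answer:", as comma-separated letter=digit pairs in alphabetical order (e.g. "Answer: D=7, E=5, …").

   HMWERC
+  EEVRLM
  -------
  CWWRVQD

Step 1. [col 1: C + M ≡ D (mod 10)] C=1 is one option consistent with column 1 (C + M ≡ D (mod 10), carry-in 0) — take it, so C=1.
Step 2. [col 1: C + M ≡ D (mod 10)] M=8 is one option consistent with column 1 (C + M ≡ D (mod 10), carry-in 0) — take it, so M=8.
Step 3. [col 1: C + M ≡ D (mod 10)] column 1: given C=1, M=8, carry-in 0, and digits 1,8 already taken and all letters distinct, C+M≡D (mod 10) forces D=9 ⇒ D=9.
Step 4. [col 2: R + L ≡ Q (mod 10)] column 2 (R + L ≡ Q (mod 10), carry-in 0) doesn't pin R yet; pick R=6 and continue, so R=6.
Step 5. [col 2: R + L ≡ Q (mod 10)] no forcing yet in column 2 (carry-in 0); L=4 is free and consistent — try it, so L=4.
Step 6. [col 2: R + L ≡ Q (mod 10)] column 2: given R=6, L=4, carry-in 0, and digits 1,4,6,8,9 already taken and all letters distinct, R+L≡Q (mod 10) forces Q=0, so Q=0.
Step 7. [col 3: E + R ≡ V (mod 10)] from column 3 (R=6, carry-in 1, digits 0,1,4,6,8,9 already taken and all letters distinct): E must equal 5, so E=5.
Step 8. [col 3: E + R ≡ V (mod 10)] in column 3 we have E+R≡V with carry-in 1; given E=5, R=6 and digits 0,1,4,5,6,8,9 already taken and all letters distinct, that pins V to 2. So V=2.
Step 9. [col 4: W + V ≡ R (mod 10)] column 4 reads W+V+carry(1)=R with V=2, R=6; with digits 0,1,2,4,5,6,8,9 already taken and all letters distinct, the only value for W is 3 ⇒ W=3.
Step 10. [col 6: H + E ≡ W (mod 10)] column 6 reads H+E+carry(1)=W with E=5, W=3; with digits 0,1,2,3,4,5,6,8,9 already taken and all letters distinct, the only value for H is 7. So H=7.

Answer: C=1, D=9, E=5, H=7, L=4, M=8, Q=0, R=6, V=2, W=3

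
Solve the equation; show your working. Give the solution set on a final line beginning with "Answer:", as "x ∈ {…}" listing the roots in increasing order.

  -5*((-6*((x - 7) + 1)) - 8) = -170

Step 1. [-5*((-6*((x - 7) + 1)) - 8) = -170] -5 out front; divide by -5. So div: (-6*((x - 7) + 1)) - 8 = 34.
Step 2. [(-6*((x - 7) + 1)) - 8 = 34] add 8: x sits inside (… - 8). So sub: -6*((x - 7) + 1) = 42.
Step 3. [-6*((x - 7) + 1) = 42] -6·(inner) — divide through by -6. So div: (x - 7) + 1 = -7.
Step 4. [(x - 7) + 1 = -7] the outer +1 inverts by subtracting 1 ⇒ sub: x - 7 = -8.
Step 5. [x - 7 = -8] the outer -7 inverts by adding 7 ⇒ sub: x = -1.

Answer: x ∈ {-1}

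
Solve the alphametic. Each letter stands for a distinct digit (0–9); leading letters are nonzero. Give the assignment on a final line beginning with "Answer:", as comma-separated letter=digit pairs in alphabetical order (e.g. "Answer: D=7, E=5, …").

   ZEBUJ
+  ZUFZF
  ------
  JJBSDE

Step 1. [col 1: J + F ≡ E (mod 10)] several values work for F in column 1 (J + F ≡ E (mod 10), carry-in 0); try F=7 ⇒ F=7.
Step 2. [col 1: J + F ≡ E (mod 10)] column 1 (J + F ≡ E (mod 10), carry-in 0) doesn't pin E yet; pick E=8 and continue. So E=8.
Step 3. [col 1: J + F ≡ E (mod 10)] column 1 reads J+F+carry(0)=E with F=7, E=8; with digits 7,8 already taken and all letters distinct, the only value for J is 1 ⇒ J=1.
Step 4. [col 2: U + Z ≡ D (mod 10)] no forcing yet in column 2 (carry-in 0); U=4 is free and consistent — try it, so U=4.
Step 5. [col 2: U + Z ≡ D (mod 10)] several values work for Z in column 2 (U + Z ≡ D (mod 10), carry-in 0); try Z=5 ⇒ Z=5.
Step 6. [col 2: U + Z ≡ D (mod 10)] column 2: given U=4, Z=5, carry-in 0, and digits 1,4,5,7,8 already taken and all letters distinct, U+Z≡D (mod 10) forces D=9. So D=9.
Step 7. [col 3: B + F ≡ S (mod 10)] no forcing yet in column 3 (carry-in 0); B=3 is free and consistent — try it. So B=3.
Step 8. [col 3: B + F ≡ S (mod 10)] column 3 reads B+F+carry(0)=S with B=3, F=7; with digits 1,3,4,5,7,8,9 already taken and all letters distinct, the only value for S is 0, so S=0.

Answer: B=3, D=9, E=8, F=7, J=1, S=0, U=4, Z=5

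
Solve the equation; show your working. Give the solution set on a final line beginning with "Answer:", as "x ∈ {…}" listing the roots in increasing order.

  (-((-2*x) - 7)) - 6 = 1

Step 1. [(-((-2*x) - 7)) - 6 = 1] the outer -6 inverts by adding 6. So sub: -((-2*x) - 7) = 7.
Step 2. [-((-2*x) - 7) = 7] flip signs both sides. So neg: (-2*x) - 7 = -7.
Step 3. [(-2*x) - 7 = -7] add 7: x sits inside (… - 7), so sub: -2*x = 0.
Step 4. [-2*x = 0] -2 out front; divide by -2, so div: x = 0.

Answer: x ∈ {0}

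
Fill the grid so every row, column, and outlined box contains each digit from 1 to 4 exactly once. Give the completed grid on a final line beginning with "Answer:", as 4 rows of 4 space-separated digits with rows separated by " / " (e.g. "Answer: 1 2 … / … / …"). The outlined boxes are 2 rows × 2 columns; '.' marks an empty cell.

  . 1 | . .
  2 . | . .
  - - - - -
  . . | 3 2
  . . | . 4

Step 1. [r3c2∈{4}] r3c2's peers cover all but 4, so r3c2=4.
Step 2. [r2c2∈{3}] r2c2 has the single candidate 3 ⇒ r2c2=3.
Step 3. [r4c3∈{1}] only 1 remains possible at r4c3 ⇒ r4c3=1.
Step 4. [r1c1∈{4}] r1c1 is down to just 4. So r1c1=4.
Step 5. [r2c3∈{4}] r2c3 is down to just 4 ⇒ r2c3=4.
Step 6. [r4c2∈{2}] r4c2's peers cover all but 2, so r4c2=2.
Step 7. [r2c4∈{1}] r2c4 has the single candidate 1. So r2c4=1.
Step 8. [r1c4∈{3}] nothing but 3 survives at r1c4. So r1c4=3.
Step 9. [r4c1∈{3}] r4c1's peers cover all but 3 ⇒ r4c1=3.
Step 10. [r1c3∈{2}] nothing but 2 survives at r1c3 ⇒ r1c3=2.
Step 11. [r3c1∈{1}] nothing but 1 survives at r3c1 ⇒ r3c1=1.

Answer: 4 1 2 3 / 2 3 4 1 / 1 4 3 2 / 3 2 1 4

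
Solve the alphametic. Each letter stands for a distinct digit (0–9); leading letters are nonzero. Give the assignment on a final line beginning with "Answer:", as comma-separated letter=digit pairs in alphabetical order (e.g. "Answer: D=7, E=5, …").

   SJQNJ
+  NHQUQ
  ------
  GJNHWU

Step 1. [col 1: J + Q ≡ U (mod 10)] column 1 (J + Q ≡ U (mod 10), carry-in 0) doesn't pin U yet; pick U=0 and continue, so U=0.
Step 2. [G] the sum has 6 digits but both addends have 5; that extra leading digit G is the final carry, namely 1, so G=1.
Step 3. [col 1: J + Q ≡ U (mod 10)] no forcing yet in column 1 (carry-in 0); Q=7 is free and consistent — try it ⇒ Q=7.
Step 4. [col 1: J + Q ≡ U (mod 10)] column 1: given Q=7, U=0, carry-in 0, and digits 0,1,7 already taken and all letters distinct, J+Q≡U (mod 10) forces J=3. So J=3.
Step 5. [col 2: N + U ≡ W (mod 10)] several values work for N in column 2 (N + U ≡ W (mod 10), carry-in 1); try N=8 ⇒ N=8.
Step 6. [col 2: N + U ≡ W (mod 10)] in column 2 we have N+U≡W with carry-in 1; given N=8, U=0 and digits 0,1,3,7,8 already taken and all letters distinct, that pins W to 9 ⇒ W=9.
Step 7. [col 3: Q + Q ≡ H (mod 10)] column 3: given Q=7, carry-in 0, and digits 0,1,3,7,8,9 already taken and all letters distinct, Q+Q≡H (mod 10) forces H=4. So H=4.
Step 8. [col 5: S + N ≡ J (mod 10)] column 5: given N=8, J=3, carry-in 0, and digits 0,1,3,4,7,8,9 already taken and all letters distinct, S+N≡J (mod 10) forces S=5 ⇒ S=5.

Answer: G=1, H=4, J=3, N=8, Q=7, S=5, U=0, W=9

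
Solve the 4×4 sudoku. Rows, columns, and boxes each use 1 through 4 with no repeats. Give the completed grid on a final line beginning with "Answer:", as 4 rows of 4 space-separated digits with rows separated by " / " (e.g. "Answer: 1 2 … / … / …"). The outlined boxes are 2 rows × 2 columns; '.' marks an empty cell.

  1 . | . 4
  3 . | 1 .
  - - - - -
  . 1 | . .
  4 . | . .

Step 1. [r2c4∈{2}] only 2 remains possible at r2c4, so r2c4=2.
Step 2. [r4c2∈{2,3}] in col 2, 3 fits only at r4c2. So r4c2=3.
Step 3. [r3c3∈{2,3,4}] row 3 places 4 nowhere but r3c3 ⇒ r3c3=4.
Step 4. [r3c4∈{3}] r3c4 has the single candidate 3. So r3c4=3.
Step 5. [r4c3∈{2}] nothing but 2 survives at r4c3, so r4c3=2.
Step 6. [r1c3∈{3}] nothing but 3 survives at r1c3 ⇒ r1c3=3.
Step 7. [r3c1∈{2}] r3c1 is down to just 2, so r3c1=2.
Step 8. [r2c2∈{4}] r2c2's peers cover all but 4. So r2c2=4.
Step 9. [r1c2∈{2}] r1c2's peers cover all but 2, so r1c2=2.
Step 10. [r4c4∈{1}] r4c4 is down to just 1, so r4c4=1.

Answer: 1 2 3 4 / 3 4 1 2 / 2 1 4 3 / 4 3 2 1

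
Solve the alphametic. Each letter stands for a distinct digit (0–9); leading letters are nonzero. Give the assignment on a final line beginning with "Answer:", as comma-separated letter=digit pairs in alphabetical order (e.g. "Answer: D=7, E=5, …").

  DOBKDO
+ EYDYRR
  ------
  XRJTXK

Step 1. [col 1: O + R ≡ K (mod 10)] column 1 (O + R ≡ K (mod 10), carry-in 0) doesn't pin R yet; pick R=2 and continue ⇒ R=2.
Step 2. [col 1: O + R ≡ K (mod 10)] no forcing yet in column 1 (carry-in 0); K=5 is free and consistent — try it. So K=5.
Step 3. [col 1: O + R ≡ K (mod 10)] column 1: given R=2, K=5, carry-in 0, and digits 2,5 already taken and all letters distinct, O+R≡K (mod 10) forces O=3 ⇒ O=3.
Step 4. [col 2: D + R ≡ X (mod 10)] D=6 is one option consistent with column 2 (D + R ≡ X (mod 10), carry-in 0) — take it ⇒ D=6.
Step 5. [col 2: D + R ≡ X (mod 10)] column 2 reads D+R+carry(0)=X with D=6, R=2; with digits 2,3,5,6 already taken and all letters distinct, the only value for X is 8 ⇒ X=8.
Step 6. [col 3: K + Y ≡ T (mod 10)] several values work for Y in column 3 (K + Y ≡ T (mod 10), carry-in 0); try Y=9. So Y=9.
Step 7. [col 3: K + Y ≡ T (mod 10)] column 3 reads K+Y+carry(0)=T with K=5, Y=9; with digits 2,3,5,6,8,9 already taken and all letters distinct, the only value for T is 4 ⇒ T=4.
Step 8. [col 4: B + D ≡ J (mod 10)] from column 4 (D=6, carry-in 1, digits 2,3,4,5,6,8,9 already taken and all letters distinct): J must equal 7, so J=7.
Step 9. [col 4: B + D ≡ J (mod 10)] column 4 reads B+D+carry(1)=J with D=6, J=7; with digits 2,3,4,5,6,7,8,9 already taken and all letters distinct, the only value for B is 0 ⇒ B=0.
Step 10. [col 6: D + E ≡ X (mod 10)] column 6: given D=6, X=8, carry-in 1, and digits 0,2,3,4,5,6,7,8,9 already taken and all letters distinct, D+E≡X (mod 10) forces E=1 ⇒ E=1.

Answer: B=0, D=6, E=1, J=7, K=5, O=3, R=2, T=4, X=8, Y=9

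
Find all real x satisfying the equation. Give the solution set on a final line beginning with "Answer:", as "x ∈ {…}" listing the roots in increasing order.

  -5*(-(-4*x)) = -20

Step 1. [-5*(-(-4*x)) = -20] leading coefficient -5: divide by -5, so div: -(-4*x) = 4.
Step 2. [-(-4*x) = 4] LHS negated; negate both sides, so neg: -4*x = -4.
Step 3. [-4*x = -4] LHS = -4·(…); ÷-4 both sides ⇒ div: x = 1.

Answer: x ∈ {1}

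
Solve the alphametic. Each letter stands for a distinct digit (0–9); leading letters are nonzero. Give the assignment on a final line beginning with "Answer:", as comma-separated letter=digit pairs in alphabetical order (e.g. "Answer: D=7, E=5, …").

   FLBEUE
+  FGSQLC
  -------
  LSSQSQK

Step 1. [L] adding two 6-digit numbers gives at most 6+1 digits, and here it does — L is that final carry and must be 1 ⇒ L=1.
Step 2. [col 1: E + C ≡ K (mod 10)] E=3 is one option consistent with column 1 (E + C ≡ K (mod 10), carry-in 0) — take it. So E=3.
Step 3. [col 1: E + C ≡ K (mod 10)] several values work for C in column 1 (E + C ≡ K (mod 10), carry-in 0); try C=5. So C=5.
Step 4. [col 1: E + C ≡ K (mod 10)] column 1 reads E+C+carry(0)=K with E=3, C=5; with digits 1,3,5 already taken and all letters distinct, the only value for K is 8, so K=8.
Step 5. [col 2: U + L ≡ Q (mod 10)] Q=0 is one option consistent with column 2 (U + L ≡ Q (mod 10), carry-in 0) — take it, so Q=0.
Step 6. [col 2: U + L ≡ Q (mod 10)] column 2: given L=1, Q=0, carry-in 0, and digits 0,1,3,5,8 already taken and all letters distinct, U+L≡Q (mod 10) forces U=9 ⇒ U=9.
Step 7. [col 3: E + Q ≡ S (mod 10)] column 3: given E=3, Q=0, carry-in 1, and digits 0,1,3,5,8,9 already taken and all letters distinct, E+Q≡S (mod 10) forces S=4, so S=4.
Step 8. [col 4: B + S ≡ Q (mod 10)] from column 4 (S=4, Q=0, carry-in 0, digits 0,1,3,4,5,8,9 already taken and all letters distinct): B must equal 6, so B=6.
Step 9. [col 5: L + G ≡ S (mod 10)] column 5 reads L+G+carry(1)=S with L=1, S=4; with digits 0,1,3,4,5,6,8,9 already taken and all letters distinct, the only value for G is 2 ⇒ G=2.
Step 10. [col 6: F + F ≡ S (mod 10)] column 6 reads F+F+carry(0)=S with S=4; with digits 0,1,2,3,4,5,6,8,9 already taken and all letters distinct, the only value for F is 7. So F=7.

Answer: B=6, C=5, E=3, F=7, G=2, K=8, L=1, Q=0, S=4, U=9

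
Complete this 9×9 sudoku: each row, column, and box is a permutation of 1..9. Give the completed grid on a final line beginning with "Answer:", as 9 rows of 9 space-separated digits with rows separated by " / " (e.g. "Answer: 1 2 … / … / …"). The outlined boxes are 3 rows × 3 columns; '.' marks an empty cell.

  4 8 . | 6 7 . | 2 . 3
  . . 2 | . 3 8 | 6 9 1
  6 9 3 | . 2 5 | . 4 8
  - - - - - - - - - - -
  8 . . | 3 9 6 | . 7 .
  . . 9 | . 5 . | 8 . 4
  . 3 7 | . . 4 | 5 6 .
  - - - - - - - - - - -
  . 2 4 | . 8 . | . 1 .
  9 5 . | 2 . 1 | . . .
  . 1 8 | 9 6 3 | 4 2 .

Step 1. [r7c6∈{7}] r7c6 is down to just 7 ⇒ r7c6=7.
Step 2. [r7c9∈{5,6,9}] r7c9 is the only open cell in row 7 admitting 6, so r7c9=6.
Step 3. [r6c5∈{1}] only 1 remains possible at r6c5 ⇒ r6c5=1.
Step 4. [r8c9∈{7}] r8c9 is down to just 7 ⇒ r8c9=7.
Step 5. [r8c7∈{3}] nothing but 3 survives at r8c7. So r8c7=3.
Step 6. [r5c1∈{1,2}] r5c1 is the only open cell in row 5 admitting 1 ⇒ r5c1=1.
Step 7. [r2c1∈{5,7}] row 2 places 5 nowhere but r2c1, so r2c1=5.
Step 8. [r4c9∈{2}] r4c9 has the single candidate 2 ⇒ r4c9=2.
Step 9. [r8c8∈{8}] r8c8 has the single candidate 8, so r8c8=8.
Step 10. [r4c7∈{1}] r4c7 has the single candidate 1, so r4c7=1.
Step 11. [r3c7∈{7}] r3c7's peers cover all but 7 ⇒ r3c7=7.
Step 12. [r5c8∈{3}] r5c8 is down to just 3, so r5c8=3.
Step 13. [r7c7∈{9}] nothing but 9 survives at r7c7. So r7c7=9.
Step 14. [r9c9∈{5}] r9c9 is down to just 5 ⇒ r9c9=5.
Step 15. [r6c9∈{9}] nothing but 9 survives at r6c9. So r6c9=9.
Step 16. [r4c2∈{4}] r4c2 has the single candidate 4, so r4c2=4.
Step 17. [r5c4∈{7}] only 7 remains possible at r5c4, so r5c4=7.
Step 18. [r3c4∈{1}] r3c4's peers cover all but 1, so r3c4=1.
Step 19. [r8c5∈{4}] nothing but 4 survives at r8c5, so r8c5=4.
Step 20. [r6c1∈{2}] r6c1 is down to just 2 ⇒ r6c1=2.
Step 21. [r1c8∈{5}] nothing but 5 survives at r1c8 ⇒ r1c8=5.
Step 22. [r2c4∈{4}] r2c4 has the single candidate 4 ⇒ r2c4=4.
Step 23. [r8c3∈{6}] r8c3 is down to just 6. So r8c3=6.
Step 24. [r4c3∈{5}] nothing but 5 survives at r4c3 ⇒ r4c3=5.
Step 25. [r5c2∈{6}] r5c2 is down to just 6 ⇒ r5c2=6.
Step 26. [r7c1∈{3}] nothing but 3 survives at r7c1. So r7c1=3.
Step 27. [r5c6∈{2}] r5c6 has the single candidate 2, so r5c6=2.
Step 28. [r9c1∈{7}] nothing but 7 survives at r9c1 ⇒ r9c1=7.
Step 29. [r6c4∈{8}] r6c4 has the single candidate 8 ⇒ r6c4=8.
Step 30. [r1c3∈{1}] r1c3's peers cover all but 1 ⇒ r1c3=1.
Step 31. [r2c2∈{7}] nothing but 7 survives at r2c2. So r2c2=7.
Step 32. [r1c6∈{9}] r1c6's peers cover all but 9. So r1c6=9.
Step 33. [r7c4∈{5}] r7c4's peers cover all but 5 ⇒ r7c4=5.

Answer: 4 8 1 6 7 9 2 5 3 / 5 7 2 4 3 8 6 9 1 / 6 9 3 1 2 5 7 4 8 / 8 4 5 3 9 6 1 7 2 / 1 6 9 7 5 2 8 3 4 / 2 3 7 8 1 4 5 6 9 / 3 2 4 5 8 7 9 1 6 / 9 5 6 2 4 1 3 8 7 / 7 1 8 9 6 3 4 2 5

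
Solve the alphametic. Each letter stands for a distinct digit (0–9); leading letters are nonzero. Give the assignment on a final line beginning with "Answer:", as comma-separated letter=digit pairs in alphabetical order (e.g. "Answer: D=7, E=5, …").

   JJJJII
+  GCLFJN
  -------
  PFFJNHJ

Step 1. [col 1: I + N ≡ J (mod 10)] column 1 (I + N ≡ J (mod 10), carry-in 0) doesn't pin J yet; pick J=5 and continue ⇒ J=5.
Step 2. [col 1: I + N ≡ J (mod 10)] column 1 (I + N ≡ J (mod 10), carry-in 0) doesn't pin I yet; pick I=6 and continue ⇒ I=6.
Step 3. [col 1: I + N ≡ J (mod 10)] column 1: given I=6, J=5, carry-in 0, and digits 5,6 already taken and all letters distinct, I+N≡J (mod 10) forces N=9. So N=9.
Step 4. [col 2: I + J ≡ H (mod 10)] column 2 reads I+J+carry(1)=H with I=6, J=5; with digits 5,6,9 already taken and all letters distinct, the only value for H is 2. So H=2.
Step 5. [P] the sum has 7 digits but both addends have 6; that extra leading digit P is the final carry, namely 1 ⇒ P=1.
Step 6. [col 3: J + F ≡ N (mod 10)] column 3: given J=5, N=9, carry-in 1, and digits 1,2,5,6,9 already taken and all letters distinct, J+F≡N (mod 10) forces F=3. So F=3.
Step 7. [col 4: J + L ≡ J (mod 10)] in column 4 we have J+L≡J with carry-in 0; given J=5 and digits 1,2,3,5,6,9 already taken and all letters distinct, that pins L to 0. So L=0.
Step 8. [col 5: J + C ≡ F (mod 10)] in column 5 we have J+C≡F with carry-in 0; given J=5, F=3 and digits 0,1,2,3,5,6,9 already taken and all letters distinct, that pins C to 8 ⇒ C=8.
Step 9. [col 6: J + G ≡ F (mod 10)] column 6: given J=5, F=3, carry-in 1, and digits 0,1,2,3,5,6,8,9 already taken and all letters distinct, J+G≡F (mod 10) forces G=7. So G=7.

Answer: C=8, F=3, G=7, H=2, I=6, J=5, L=0, N=9, P=1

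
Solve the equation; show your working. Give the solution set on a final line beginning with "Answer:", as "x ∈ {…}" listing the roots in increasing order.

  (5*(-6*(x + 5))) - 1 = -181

Step 1. [(5*(-6*(x + 5))) - 1 = -181] the outer -1 inverts by adding 1, so sub: 5*(-6*(x + 5)) = -180.
Step 2. [5*(-6*(x + 5)) = -180] LHS = 5·(…); ÷5 both sides, so div: -6*(x + 5) = -36.
Step 3. [-6*(x + 5) = -36] -6 out front; divide by -6, so div: x + 5 = 6.
Step 4. [x + 5 = 6] the outer +5 inverts by subtracting 5, so sub: x = 1.

Answer: x ∈ {1}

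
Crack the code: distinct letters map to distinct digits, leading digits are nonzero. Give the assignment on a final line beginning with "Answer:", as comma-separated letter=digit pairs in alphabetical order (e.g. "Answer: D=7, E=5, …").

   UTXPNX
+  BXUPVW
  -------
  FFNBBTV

Step 1. [col 1: X + W ≡ V (mod 10)] column 1 (X + W ≡ V (mod 10), carry-in 0) doesn't pin V yet; pick V=3 and continue. So V=3.
Step 2. [col 1: X + W ≡ V (mod 10)] W=7 is one option consistent with column 1 (X + W ≡ V (mod 10), carry-in 0) — take it. So W=7.
Step 3. [F] adding two 6-digit numbers gives at most 6+1 digits, and here it does — F is that final carry and must be 1. So F=1.
Step 4. [col 1: X + W ≡ V (mod 10)] from column 1 (W=7, V=3, carry-in 0, digits 1,3,7 already taken and all letters distinct): X must equal 6, so X=6.
Step 5. [col 2: N + V ≡ T (mod 10)] several values work for N in column 2 (N + V ≡ T (mod 10), carry-in 1); try N=5. So N=5.
Step 6. [col 2: N + V ≡ T (mod 10)] column 2 reads N+V+carry(1)=T with N=5, V=3; with digits 1,3,5,6,7 already taken and all letters distinct, the only value for T is 9 ⇒ T=9.
Step 7. [col 3: P + P ≡ B (mod 10)] B=8 is one option consistent with column 3 (P + P ≡ B (mod 10), carry-in 0) — take it, so B=8.
Step 8. [col 3: P + P ≡ B (mod 10)] column 3: given B=8, carry-in 0, and digits 1,3,5,6,7,8,9 already taken and all letters distinct, P+P≡B (mod 10) forces P=4, so P=4.
Step 9. [col 4: X + U ≡ B (mod 10)] from column 4 (X=6, B=8, carry-in 0, digits 1,3,4,5,6,7,8,9 already taken and all letters distinct): U must equal 2, so U=2.

Answer: B=8, F=1, N=5, P=4, T=9, U=2, V=3, W=7, X=6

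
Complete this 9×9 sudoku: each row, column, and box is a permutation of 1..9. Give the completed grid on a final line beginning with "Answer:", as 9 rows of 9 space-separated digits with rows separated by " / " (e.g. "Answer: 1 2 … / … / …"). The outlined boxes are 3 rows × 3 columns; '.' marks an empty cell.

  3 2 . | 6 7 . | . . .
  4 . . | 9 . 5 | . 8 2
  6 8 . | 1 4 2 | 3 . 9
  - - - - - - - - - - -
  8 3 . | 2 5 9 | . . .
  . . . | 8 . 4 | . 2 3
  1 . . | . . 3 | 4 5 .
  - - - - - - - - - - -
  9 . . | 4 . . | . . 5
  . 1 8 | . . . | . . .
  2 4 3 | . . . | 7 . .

Step 1. [r6c5∈{6}] nothing but 6 survives at r6c5, so r6c5=6.
Step 2. [r7c7∈{1,2,6,8}] across col 7, 8 lands solely at r7c7, so r7c7=8.
Step 3. [r5c2∈{5,6,7,9}] 5 has one home in col 2: r5c2. So r5c2=5.
Step 4. [r5c1∈{7}] only 7 remains possible at r5c1, so r5c1=7.
Step 5. [r8c4∈{3,5,7}] 3 has one home in col 4: r8c4, so r8c4=3.
Step 6. [r5c7∈{1,6,9}] across box 6, 9 lands solely at r5c7, so r5c7=9.
Step 7. [r7c2∈{6,7}] 6 has one home in col 2: r7c2. So r7c2=6.
Step 8. [r1c3∈{1,5,9}] across row 1, 9 lands solely at r1c3 ⇒ r1c3=9.
Step 9. [r9c5∈{1,8,9}] r9c5 is the only open cell in col 5 admitting 8. So r9c5=8.
Step 10. [r9c8∈{1,6,9}] row 9 places 9 nowhere but r9c8 ⇒ r9c8=9.
Step 11. [r7c3∈{7}] r7c3 has the single candidate 7, so r7c3=7.
Step 12. [r7c6∈{1}] r7c6 is down to just 1. So r7c6=1.
Step 13. [r9c9∈{1,6}] in row 9, 1 fits only at r9c9. So r9c9=1.
Step 14. [r2c7∈{1,6}] row 2 places 6 nowhere but r2c7. So r2c7=6.
Step 15. [r1c9∈{4}] r1c9 is down to just 4 ⇒ r1c9=4.
Step 16. [r8c9∈{6}] r8c9 is down to just 6 ⇒ r8c9=6.
Step 17. [r4c8∈{1,6,7}] col 8 places 6 nowhere but r4c8. So r4c8=6.
Step 18. [r8c7∈{2}] only 2 remains possible at r8c7, so r8c7=2.
Step 19. [r4c7∈{1}] r4c7 is down to just 1. So r4c7=1.
Step 20. [r6c4∈{7}] r6c4's peers cover all but 7. So r6c4=7.
Step 21. [r8c5∈{9}] r8c5's peers cover all but 9. So r8c5=9.
Step 22. [r9c4∈{5}] r9c4 has the single candidate 5 ⇒ r9c4=5.
Step 23. [r4c3∈{4}] r4c3 has the single candidate 4. So r4c3=4.
Step 24. [r2c2∈{7}] r2c2 is down to just 7. So r2c2=7.
Step 25. [r8c1∈{5}] nothing but 5 survives at r8c1 ⇒ r8c1=5.
Step 26. [r6c9∈{8}] r6c9 has the single candidate 8 ⇒ r6c9=8.
Step 27. [r1c8∈{1}] r1c8 has the single candidate 1. So r1c8=1.
Step 28. [r5c3∈{6}] nothing but 6 survives at r5c3. So r5c3=6.
Step 29. [r2c5∈{3}] only 3 remains possible at r2c5 ⇒ r2c5=3.
Step 30. [r7c5∈{2}] r7c5's peers cover all but 2. So r7c5=2.
Step 31. [r9c6∈{6}] r9c6's peers cover all but 6, so r9c6=6.
Step 32. [r3c8∈{7}] r3c8 has the single candidate 7 ⇒ r3c8=7.
Step 33. [r5c5∈{1}] nothing but 1 survives at r5c5. So r5c5=1.
Step 34. [r2c3∈{1}] only 1 remains possible at r2c3. So r2c3=1.
Step 35. [r3c3∈{5}] only 5 remains possible at r3c3, so r3c3=5.
Step 36. [r1c7∈{5}] nothing but 5 survives at r1c7, so r1c7=5.
Step 37. [r4c9∈{7}] only 7 remains possible at r4c9, so r4c9=7.
Step 38. [r6c3∈{2}] r6c3's peers cover all but 2 ⇒ r6c3=2.
Step 39. [r8c6∈{7}] r8c6's peers cover all but 7. So r8c6=7.
Step 40. [r6c2∈{9}] nothing but 9 survives at r6c2, so r6c2=9.
Step 41. [r7c8∈{3}] r7c8 is down to just 3 ⇒ r7c8=3.
Step 42. [r1c6∈{8}] r1c6 has the single candidate 8, so r1c6=8.
Step 43. [r8c8∈{4}] r8c8 is down to just 4. So r8c8=4.

Answer: 3 2 9 6 7 8 5 1 4 / 4 7 1 9 3 5 6 8 2 / 6 8 5 1 4 2 3 7 9 / 8 3 4 2 5 9 1 6 7 / 7 5 6 8 1 4 9 2 3 / 1 9 2 7 6 3 4 5 8 / 9 6 7 4 2 1 8 3 5 / 5 1 8 3 9 7 2 4 6 / 2 4 3 5 8 6 7 9 1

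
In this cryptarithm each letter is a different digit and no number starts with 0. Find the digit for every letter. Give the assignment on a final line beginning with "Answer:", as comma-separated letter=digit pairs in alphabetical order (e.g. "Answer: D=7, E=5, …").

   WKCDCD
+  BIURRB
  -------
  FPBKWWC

Step 1. [col 1: D + B ≡ C (mod 10)] B=9 is one option consistent with column 1 (D + B ≡ C (mod 10), carry-in 0) — take it. So B=9.
Step 2. [col 1: D + B ≡ C (mod 10)] column 1 (D + B ≡ C (mod 10), carry-in 0) doesn't pin C yet; pick C=3 and continue. So C=3.
Step 3. [col 1: D + B ≡ C (mod 10)] column 1: given B=9, C=3, carry-in 0, and digits 3,9 already taken and all letters distinct, D+B≡C (mod 10) forces D=4, so D=4.
Step 4. [col 2: C + R ≡ W (mod 10)] several values work for W in column 2 (C + R ≡ W (mod 10), carry-in 1); try W=6, so W=6.
Step 5. [col 2: C + R ≡ W (mod 10)] in column 2 we have C+R≡W with carry-in 1; given C=3, W=6 and digits 3,4,6,9 already taken and all letters distinct, that pins R to 2, so R=2.
Step 6. [col 4: C + U ≡ K (mod 10)] U=7 is one option consistent with column 4 (C + U ≡ K (mod 10), carry-in 0) — take it ⇒ U=7.
Step 7. [F] F is the leading digit of a 7-digit sum of two 6-digit numbers; the final carry is exactly 1 ⇒ F=1.
Step 8. [col 4: C + U ≡ K (mod 10)] column 4: given C=3, U=7, carry-in 0, and digits 1,2,3,4,6,7,9 already taken and all letters distinct, C+U≡K (mod 10) forces K=0. So K=0.
Step 9. [col 5: K + I ≡ B (mod 10)] from column 5 (K=0, B=9, carry-in 1, digits 0,1,2,3,4,6,7,9 already taken and all letters distinct): I must equal 8. So I=8.
Step 10. [col 6: W + B ≡ P (mod 10)] from column 6 (W=6, B=9, carry-in 0, digits 0,1,2,3,4,6,7,8,9 already taken and all letters distinct): P must equal 5 ⇒ P=5.

Answer: B=9, C=3, D=4, F=1, I=8, K=0, P=5, R=2, U=7, W=6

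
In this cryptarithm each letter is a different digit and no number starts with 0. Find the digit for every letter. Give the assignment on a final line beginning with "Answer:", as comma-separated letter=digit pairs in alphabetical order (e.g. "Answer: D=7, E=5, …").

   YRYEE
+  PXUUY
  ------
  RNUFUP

Step 1. [R] R is the leading digit of a 6-digit sum of two 5-digit numbers; the final carry is exactly 1 ⇒ R=1.
Step 2. [col 1: E + Y ≡ P (mod 10)] no forcing yet in column 1 (carry-in 0); E=9 is free and consistent — try it, so E=9.
Step 3. [col 1: E + Y ≡ P (mod 10)] P=7 is one option consistent with column 1 (E + Y ≡ P (mod 10), carry-in 0) — take it ⇒ P=7.
Step 4. [col 1: E + Y ≡ P (mod 10)] from column 1 (E=9, P=7, carry-in 0, digits 1,7,9 already taken and all letters distinct): Y must equal 8 ⇒ Y=8.
Step 5. [col 2: E + U ≡ U (mod 10)] several values work for U in column 2 (E + U ≡ U (mod 10), carry-in 1); try U=4. So U=4.
Step 6. [col 3: Y + U ≡ F (mod 10)] from column 3 (Y=8, U=4, carry-in 1, digits 1,4,7,8,9 already taken and all letters distinct): F must equal 3, so F=3.
Step 7. [col 4: R + X ≡ U (mod 10)] in column 4 we have R+X≡U with carry-in 1; given R=1, U=4 and digits 1,3,4,7,8,9 already taken and all letters distinct, that pins X to 2. So X=2.
Step 8. [col 5: Y + P ≡ N (mod 10)] column 5: given Y=8, P=7, carry-in 0, and digits 1,2,3,4,7,8,9 already taken and all letters distinct, Y+P≡N (mod 10) forces N=5. So N=5.

Answer: E=9, F=3, N=5, P=7, R=1, U=4, X=2, Y=8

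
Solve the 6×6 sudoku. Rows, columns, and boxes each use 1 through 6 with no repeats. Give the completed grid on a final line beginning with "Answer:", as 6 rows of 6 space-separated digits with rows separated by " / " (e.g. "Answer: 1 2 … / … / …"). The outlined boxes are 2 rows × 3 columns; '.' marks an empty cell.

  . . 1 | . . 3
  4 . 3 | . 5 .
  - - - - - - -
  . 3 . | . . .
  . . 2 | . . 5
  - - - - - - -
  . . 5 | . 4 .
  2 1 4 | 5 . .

Step 1. [r5c2∈{6}] r5c2 has the single candidate 6 ⇒ r5c2=6.
Step 2. [r1c1∈{5,6}] across box 1, 6 lands solely at r1c1, so r1c1=6.
Step 3. [r3c6∈{1,2,4,6}] r3c6 is the only open cell in col 6 admitting 4 ⇒ r3c6=4.
Step 4. [r1c5∈{2}] r1c5 has the single candidate 2, so r1c5=2.
Step 5. [r4c1∈{1}] r4c1 has the single candidate 1 ⇒ r4c1=1.
Step 6. [r6c5∈{3,6}] r6c5 is the only open cell in row 6 admitting 3, so r6c5=3.
Step 7. [r3c4∈{1,2,6}] 2 has one home in row 3: r3c4, so r3c4=2.
Step 8. [r4c5∈{6}] r4c5's peers cover all but 6, so r4c5=6.
Step 9. [r5c4∈{1}] nothing but 1 survives at r5c4. So r5c4=1.
Step 10. [r2c6∈{1,6}] r2c6 is the only open cell in row 2 admitting 1 ⇒ r2c6=1.
Step 11. [r3c5∈{1}] r3c5 is down to just 1, so r3c5=1.
Step 12. [r6c6∈{6}] r6c6's peers cover all but 6. So r6c6=6.
Step 13. [r4c2∈{4}] nothing but 4 survives at r4c2, so r4c2=4.
Step 14. [r3c3∈{6}] r3c3 is down to just 6, so r3c3=6.
Step 15. [r2c2∈{2}] only 2 remains possible at r2c2. So r2c2=2.
Step 16. [r2c4∈{6}] nothing but 6 survives at r2c4, so r2c4=6.
Step 17. [r4c4∈{3}] r4c4 is down to just 3 ⇒ r4c4=3.
Step 18. [r5c1∈{3}] r5c1 is down to just 3 ⇒ r5c1=3.
Step 19. [r1c4∈{4}] r1c4 has the single candidate 4 ⇒ r1c4=4.
Step 20. [r3c1∈{5}] nothing but 5 survives at r3c1, so r3c1=5.
Step 21. [r5c6∈{2}] r5c6 has the single candidate 2 ⇒ r5c6=2.
Step 22. [r1c2∈{5}] r1c2 has the single candidate 5. So r1c2=5.

Answer: 6 5 1 4 2 3 / 4 2 3 6 5 1 / 5 3 6 2 1 4 / 1 4 2 3 6 5 / 3 6 5 1 4 2 / 2 1 4 5 3 6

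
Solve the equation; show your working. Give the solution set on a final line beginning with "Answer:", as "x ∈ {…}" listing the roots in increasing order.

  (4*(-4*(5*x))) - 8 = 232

Step 1. [(4*(-4*(5*x))) - 8 = 232] 4 | LHS and 4 | 232: pull 4 out ⇒ factor: (-4*(5*x)) - 2 = 58.
Step 2. [(-4*(5*x)) - 2 = 58] peel the -2: add 2 from each side. So sub: -4*(5*x) = 60.
Step 3. [-4*(5*x) = 60] divide by the outer -4 ⇒ div: 5*x = -15.
Step 4. [5*x = -15] 5·(inner) — divide through by 5. So div: x = -3.

Answer: x ∈ {-3}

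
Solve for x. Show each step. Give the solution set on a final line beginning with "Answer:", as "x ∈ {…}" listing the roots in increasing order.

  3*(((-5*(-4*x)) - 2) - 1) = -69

Step 1. [3*(((-5*(-4*x)) - 2) - 1) = -69] 3·(inner) — divide through by 3, so div: ((-5*(-4*x)) - 2) - 1 = -23.
Step 2. [((-5*(-4*x)) - 2) - 1 = -23] 1 comes off first (add 1) ⇒ sub: (-5*(-4*x)) - 2 = -22.
Step 3. [(-5*(-4*x)) - 2 = -22] add 2: x sits inside (… - 2) ⇒ sub: -5*(-4*x) = -20.
Step 4. [-5*(-4*x) = -20] divide by the outer -5 ⇒ div: -4*x = 4.
Step 5. [-4*x = 4] divide by the outer -4. So div: x = -1.

Answer: x ∈ {-1}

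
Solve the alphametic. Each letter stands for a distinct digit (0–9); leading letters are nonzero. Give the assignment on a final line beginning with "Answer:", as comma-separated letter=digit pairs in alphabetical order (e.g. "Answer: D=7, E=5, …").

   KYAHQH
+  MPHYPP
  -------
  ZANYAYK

Step 1. [col 1: H + P ≡ K (mod 10)] several values work for H in column 1 (H + P ≡ K (mod 10), carry-in 0); try H=4 ⇒ H=4.
Step 2. [Z] adding two 6-digit numbers gives at most 6+1 digits, and here it does — Z is that final carry and must be 1, so Z=1.
Step 3. [col 1: H + P ≡ K (mod 10)] no forcing yet in column 1 (carry-in 0); P=8 is free and consistent — try it. So P=8.
Step 4. [col 1: H + P ≡ K (mod 10)] from column 1 (H=4, P=8, carry-in 0, digits 1,4,8 already taken and all letters distinct): K must equal 2, so K=2.
Step 5. [col 2: Q + P ≡ Y (mod 10)] column 2 (Q + P ≡ Y (mod 10), carry-in 1) doesn't pin Y yet; pick Y=5 and continue ⇒ Y=5.
Step 6. [col 2: Q + P ≡ Y (mod 10)] in column 2 we have Q+P≡Y with carry-in 1; given P=8, Y=5 and digits 1,2,4,5,8 already taken and all letters distinct, that pins Q to 6, so Q=6.
Step 7. [col 3: H + Y ≡ A (mod 10)] from column 3 (H=4, Y=5, carry-in 1, digits 1,2,4,5,6,8 already taken and all letters distinct): A must equal 0 ⇒ A=0.
Step 8. [col 5: Y + P ≡ N (mod 10)] in column 5 we have Y+P≡N with carry-in 0; given Y=5, P=8 and digits 0,1,2,4,5,6,8 already taken and all letters distinct, that pins N to 3 ⇒ N=3.
Step 9. [col 6: K + M ≡ A (mod 10)] in column 6 we have K+M≡A with carry-in 1; given K=2, A=0 and digits 0,1,2,3,4,5,6,8 already taken and all letters distinct, that pins M to 7 ⇒ M=7.

Answer: A=0, H=4, K=2, M=7, N=3, P=8, Q=6, Y=5, Z=1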